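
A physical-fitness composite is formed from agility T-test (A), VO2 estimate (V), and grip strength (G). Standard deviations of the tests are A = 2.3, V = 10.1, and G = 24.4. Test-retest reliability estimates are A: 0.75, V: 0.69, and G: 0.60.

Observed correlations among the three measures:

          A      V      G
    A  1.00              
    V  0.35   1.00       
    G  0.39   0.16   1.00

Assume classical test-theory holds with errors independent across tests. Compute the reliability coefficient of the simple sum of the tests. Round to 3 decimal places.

0.678

Var(A+V+G) = 2.3² + 10.1² + 24.4² + 2·[2.3·10.1·0.35 + 2.3·24.4·0.39 + 10.1·24.4·0.16] = 702.66 + 138.895 = 841.555.
Under uncorrelated errors the observed covariances equal the true-score covariances, so only the own-variance terms attenuate.
True-score variance = [2.3²·0.75 + 10.1²·0.69 + 24.4²·0.60] + 138.895 = 431.57 + 138.895 = 570.466.
Reliability = 570.466 / 841.555 = 0.678.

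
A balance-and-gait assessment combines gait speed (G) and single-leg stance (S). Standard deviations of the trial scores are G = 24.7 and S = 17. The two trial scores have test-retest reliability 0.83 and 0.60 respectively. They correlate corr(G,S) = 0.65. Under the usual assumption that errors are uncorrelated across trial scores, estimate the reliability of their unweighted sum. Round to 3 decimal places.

0.848

Var(G+S) = 24.7² + 17² + 2·[24.7·17·0.65] = 899.09 + 545.87 = 1444.96.
Because errors are independent across components, Cov(Tᵢ,Tⱼ) = Cov(Xᵢ,Xⱼ); the off-diagonal part of the true-score variance is the same as above.
True-score variance = [24.7²·0.83 + 17²·0.60] + 545.87 = 679.775 + 545.87 = 1225.64.
Reliability = 1225.64 / 1444.96 = 0.848.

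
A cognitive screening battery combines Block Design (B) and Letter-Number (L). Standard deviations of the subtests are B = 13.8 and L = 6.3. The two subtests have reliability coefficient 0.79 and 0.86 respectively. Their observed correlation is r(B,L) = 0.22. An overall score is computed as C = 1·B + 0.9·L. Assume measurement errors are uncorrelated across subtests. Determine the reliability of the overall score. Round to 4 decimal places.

Var(C) = 13.8² + 0.9²·6.3² + 2·[0.9·13.8·6.3·0.22] = 222.589 + 34.4282 = 257.017.
Because errors are independent across components, Cov(Tᵢ,Tⱼ) = Cov(Xᵢ,Xⱼ); the off-diagonal part of the true-score variance is the same as above.
True-score variance = [13.8²·0.79 + 0.9²·6.3²·0.86] + 34.4282 = 178.096 + 34.4282 = 212.524.
Reliability = 212.524 / 257.017 = 0.8269.

0.8269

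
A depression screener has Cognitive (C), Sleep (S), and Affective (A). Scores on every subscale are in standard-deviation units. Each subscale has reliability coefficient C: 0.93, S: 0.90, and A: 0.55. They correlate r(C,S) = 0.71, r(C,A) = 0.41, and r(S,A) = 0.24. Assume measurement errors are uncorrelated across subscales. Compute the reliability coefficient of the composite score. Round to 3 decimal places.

0.892

Var(C+S+A) = 3 + 2·[0.71 + 0.41 + 0.24] = 3 + 2.72 = 5.72.
With uncorrelated errors the cross-covariances are all true-score covariance, so they carry over unchanged; only the diagonal terms shrink to ρᵢσᵢ².
True-score variance = [0.93 + 0.90 + 0.55] + 2.72 = 2.38 + 2.72 = 5.1.
Reliability = 5.1 / 5.72 = 0.892.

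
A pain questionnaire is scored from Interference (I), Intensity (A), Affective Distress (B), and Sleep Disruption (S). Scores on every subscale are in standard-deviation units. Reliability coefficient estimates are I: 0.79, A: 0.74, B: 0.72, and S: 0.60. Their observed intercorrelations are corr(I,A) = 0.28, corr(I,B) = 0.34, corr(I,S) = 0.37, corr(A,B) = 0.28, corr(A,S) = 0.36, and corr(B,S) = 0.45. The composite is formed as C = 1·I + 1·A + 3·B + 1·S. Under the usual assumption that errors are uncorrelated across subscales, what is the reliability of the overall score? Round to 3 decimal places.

0.834

Var(C) = 1 + 1 + 3² + 1 + 2·[0.28 + 3·0.34 + 0.37 + 3·0.28 + 0.36 + 3·0.45] = 12 + 8.44 = 20.44.
With uncorrelated errors the cross-covariances are all true-score covariance, so they carry over unchanged; only the diagonal terms shrink to ρᵢσᵢ².
True-score variance = [0.79 + 0.74 + 3²·0.72 + 0.60] + 8.44 = 8.61 + 8.44 = 17.05.
Reliability = 17.05 / 20.44 = 0.834.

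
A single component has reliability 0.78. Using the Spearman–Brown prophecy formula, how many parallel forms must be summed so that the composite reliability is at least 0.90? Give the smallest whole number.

k ≥ ρ*(1−ρ₁)/(ρ₁(1−ρ*)) = 0.90·0.22 / (0.78·0.10) = 2.538.
Smallest integer k = 3.

3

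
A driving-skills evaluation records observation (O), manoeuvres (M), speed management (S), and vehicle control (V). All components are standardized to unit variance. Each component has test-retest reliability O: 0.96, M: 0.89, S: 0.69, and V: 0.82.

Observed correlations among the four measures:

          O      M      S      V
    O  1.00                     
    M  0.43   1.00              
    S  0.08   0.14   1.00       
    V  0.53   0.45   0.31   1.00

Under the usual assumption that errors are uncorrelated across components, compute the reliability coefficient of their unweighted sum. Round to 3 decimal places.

Var(O+M+S+V) = 4 + 2·[0.43 + 0.08 + 0.53 + 0.14 + 0.45 + 0.31] = 4 + 3.88 = 7.88.
Under uncorrelated errors the observed covariances equal the true-score covariances, so only the own-variance terms attenuate.
True-score variance = [0.96 + 0.89 + 0.69 + 0.82] + 3.88 = 3.36 + 3.88 = 7.24.
Reliability = 7.24 / 7.88 = 0.919.

0.919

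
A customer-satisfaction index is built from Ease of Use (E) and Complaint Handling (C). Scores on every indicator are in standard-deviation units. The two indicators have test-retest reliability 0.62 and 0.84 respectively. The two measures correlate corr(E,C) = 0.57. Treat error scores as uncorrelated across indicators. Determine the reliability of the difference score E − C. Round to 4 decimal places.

Var(E−C) = 1 + 1 − 2·0.57 = 2 − 1.14 = 0.86.
Under uncorrelated errors the observed covariances equal the true-score covariances, so only the own-variance terms attenuate.
True-score variance = [0.62 + 0.84] − 1.14 = 1.46 − 1.14 = 0.32.
Reliability = 0.32 / 0.86 = 0.3721.

0.3721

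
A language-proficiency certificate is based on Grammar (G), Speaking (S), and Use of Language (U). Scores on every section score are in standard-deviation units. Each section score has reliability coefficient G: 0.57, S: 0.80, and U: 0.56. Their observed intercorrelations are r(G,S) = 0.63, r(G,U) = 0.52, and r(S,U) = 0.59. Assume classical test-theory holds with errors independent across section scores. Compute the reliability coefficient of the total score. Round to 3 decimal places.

Var(G+S+U) = 3 + 2·[0.63 + 0.52 + 0.59] = 3 + 3.48 = 6.48.
Because errors are independent across components, Cov(Tᵢ,Tⱼ) = Cov(Xᵢ,Xⱼ); the off-diagonal part of the true-score variance is the same as above.
True-score variance = [0.57 + 0.80 + 0.56] + 3.48 = 1.93 + 3.48 = 5.41.
Reliability = 5.41 / 6.48 = 0.835.

0.835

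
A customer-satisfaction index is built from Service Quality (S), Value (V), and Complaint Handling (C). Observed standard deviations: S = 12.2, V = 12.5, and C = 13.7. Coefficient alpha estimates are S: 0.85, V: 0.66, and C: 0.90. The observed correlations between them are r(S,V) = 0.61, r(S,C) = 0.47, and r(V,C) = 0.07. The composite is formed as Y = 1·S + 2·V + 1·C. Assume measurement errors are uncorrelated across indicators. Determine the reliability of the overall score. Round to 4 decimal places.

Var(Y) = 12.2² + 2²·12.5² + 13.7² + 2·[2·12.2·12.5·0.61 + 12.2·13.7·0.47 + 2·12.5·13.7·0.07] = 961.53 + 577.162 = 1538.69.
Under uncorrelated errors the observed covariances equal the true-score covariances, so only the own-variance terms attenuate.
True-score variance = [12.2²·0.85 + 2²·12.5²·0.66 + 13.7²·0.90] + 577.162 = 707.935 + 577.162 = 1285.1.
Reliability = 1285.1 / 1538.69 = 0.8352.

0.8352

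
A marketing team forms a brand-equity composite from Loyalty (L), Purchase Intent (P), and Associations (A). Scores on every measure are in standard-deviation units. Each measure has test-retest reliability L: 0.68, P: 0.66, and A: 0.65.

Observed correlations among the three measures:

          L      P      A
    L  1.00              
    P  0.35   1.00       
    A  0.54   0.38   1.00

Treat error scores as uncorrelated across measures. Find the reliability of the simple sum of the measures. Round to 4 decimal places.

Var(L+P+A) = 3 + 2·[0.35 + 0.54 + 0.38] = 3 + 2.54 = 5.54.
With uncorrelated errors the cross-covariances are all true-score covariance, so they carry over unchanged; only the diagonal terms shrink to ρᵢσᵢ².
True-score variance = [0.68 + 0.66 + 0.65] + 2.54 = 1.99 + 2.54 = 4.53.
Reliability = 4.53 / 5.54 = 0.8177.

0.8177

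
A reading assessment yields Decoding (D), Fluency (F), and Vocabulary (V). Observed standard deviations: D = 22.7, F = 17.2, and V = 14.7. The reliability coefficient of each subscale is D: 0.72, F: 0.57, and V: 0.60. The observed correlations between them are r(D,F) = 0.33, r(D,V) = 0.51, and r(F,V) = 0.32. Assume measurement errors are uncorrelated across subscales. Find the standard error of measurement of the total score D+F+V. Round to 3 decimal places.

Var(total) = 1027.22 + 759.872 = 1787.09.
True-score variance = 669.292 + 759.872 = 1429.16, so reliability = 0.7997.
Error variance = 1787.09 − 1429.16 = 357.928; SEM = √357.928 = 18.919.

18.919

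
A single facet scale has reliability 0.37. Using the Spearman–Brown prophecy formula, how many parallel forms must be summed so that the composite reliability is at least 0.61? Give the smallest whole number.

3

k ≥ ρ*(1−ρ₁)/(ρ₁(1−ρ*)) = 0.61·0.63 / (0.37·0.39) = 2.663.
Smallest integer k = 3.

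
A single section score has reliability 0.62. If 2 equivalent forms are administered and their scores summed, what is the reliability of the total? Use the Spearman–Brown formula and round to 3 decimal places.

0.765

ρ_k = kρ / (1 + (k−1)ρ) = 2·0.62 / (1 + 1·0.62) = 1.240 / 1.620 = 0.765.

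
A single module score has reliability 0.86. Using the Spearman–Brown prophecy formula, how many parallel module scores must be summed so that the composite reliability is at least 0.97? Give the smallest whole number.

6

k ≥ ρ*(1−ρ₁)/(ρ₁(1−ρ*)) = 0.97·0.14 / (0.86·0.03) = 5.264.
Smallest integer k = 6.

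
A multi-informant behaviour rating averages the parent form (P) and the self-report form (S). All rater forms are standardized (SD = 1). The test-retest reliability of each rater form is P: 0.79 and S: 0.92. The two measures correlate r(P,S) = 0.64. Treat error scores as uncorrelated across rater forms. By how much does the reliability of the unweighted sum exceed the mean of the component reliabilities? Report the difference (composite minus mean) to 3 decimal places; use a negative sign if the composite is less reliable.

0.057

Var(sum) = 2 + 1.28 = 3.28; true-score variance = 1.71 + 1.28 = 2.99; composite reliability = 0.9116.
Mean component reliability = 0.8550.
Difference = 0.9116 − 0.8550 = 0.057.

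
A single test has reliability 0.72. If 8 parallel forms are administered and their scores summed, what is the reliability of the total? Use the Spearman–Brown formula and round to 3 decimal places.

ρ_k = kρ / (1 + (k−1)ρ) = 8·0.72 / (1 + 7·0.72) = 5.760 / 6.040 = 0.954.

0.954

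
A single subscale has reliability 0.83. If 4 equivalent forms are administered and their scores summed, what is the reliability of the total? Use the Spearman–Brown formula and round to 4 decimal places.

ρ_k = kρ / (1 + (k−1)ρ) = 4·0.83 / (1 + 3·0.83) = 3.320 / 3.490 = 0.9513.

0.9513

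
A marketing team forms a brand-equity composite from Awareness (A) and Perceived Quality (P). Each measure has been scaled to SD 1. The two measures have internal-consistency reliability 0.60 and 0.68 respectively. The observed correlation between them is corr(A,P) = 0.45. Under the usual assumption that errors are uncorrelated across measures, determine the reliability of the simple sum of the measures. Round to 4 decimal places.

Var(A+P) = 2 + 2·[0.45] = 2 + 0.9 = 2.9.
With uncorrelated errors the cross-covariances are all true-score covariance, so they carry over unchanged; only the diagonal terms shrink to ρᵢσᵢ².
True-score variance = [0.60 + 0.68] + 0.9 = 1.28 + 0.9 = 2.18.
Reliability = 2.18 / 2.9 = 0.7517.

0.7517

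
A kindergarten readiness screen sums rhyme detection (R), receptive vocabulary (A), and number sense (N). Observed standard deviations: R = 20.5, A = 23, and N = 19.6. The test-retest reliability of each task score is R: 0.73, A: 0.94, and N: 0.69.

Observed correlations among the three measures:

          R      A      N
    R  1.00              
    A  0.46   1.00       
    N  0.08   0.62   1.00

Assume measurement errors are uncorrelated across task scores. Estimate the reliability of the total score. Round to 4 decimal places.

0.8894

Var(R+A+N) = 20.5² + 23² + 19.6² + 2·[20.5·23·0.46 + 20.5·19.6·0.08 + 23·19.6·0.62] = 1333.41 + 1057.06 = 2390.47.
Because errors are independent across components, Cov(Tᵢ,Tⱼ) = Cov(Xᵢ,Xⱼ); the off-diagonal part of the true-score variance is the same as above.
True-score variance = [20.5²·0.73 + 23²·0.94 + 19.6²·0.69] + 1057.06 = 1069.11 + 1057.06 = 2126.17.
Reliability = 2126.17 / 2390.47 = 0.8894.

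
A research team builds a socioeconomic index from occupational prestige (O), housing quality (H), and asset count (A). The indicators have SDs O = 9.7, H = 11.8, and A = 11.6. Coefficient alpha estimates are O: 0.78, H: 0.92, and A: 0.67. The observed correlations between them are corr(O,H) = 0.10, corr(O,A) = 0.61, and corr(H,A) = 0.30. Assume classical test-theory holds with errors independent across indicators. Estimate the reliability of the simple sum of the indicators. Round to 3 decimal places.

Var(O+H+A) = 9.7² + 11.8² + 11.6² + 2·[9.7·11.8·0.10 + 9.7·11.6·0.61 + 11.8·11.6·0.30] = 367.89 + 242.294 = 610.184.
Under uncorrelated errors the observed covariances equal the true-score covariances, so only the own-variance terms attenuate.
True-score variance = [9.7²·0.78 + 11.8²·0.92 + 11.6²·0.67] + 242.294 = 291.646 + 242.294 = 533.941.
Reliability = 533.941 / 610.184 = 0.875.

0.875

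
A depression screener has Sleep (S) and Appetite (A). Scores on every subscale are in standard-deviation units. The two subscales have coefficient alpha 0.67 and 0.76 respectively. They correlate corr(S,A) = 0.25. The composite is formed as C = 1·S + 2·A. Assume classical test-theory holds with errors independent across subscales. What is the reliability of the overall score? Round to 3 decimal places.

Var(C) = 1 + 2² + 2·[2·0.25] = 5 + 1 = 6.
Because errors are independent across components, Cov(Tᵢ,Tⱼ) = Cov(Xᵢ,Xⱼ); the off-diagonal part of the true-score variance is the same as above.
True-score variance = [0.67 + 2²·0.76] + 1 = 3.71 + 1 = 4.71.
Reliability = 4.71 / 6 = 0.785.

0.785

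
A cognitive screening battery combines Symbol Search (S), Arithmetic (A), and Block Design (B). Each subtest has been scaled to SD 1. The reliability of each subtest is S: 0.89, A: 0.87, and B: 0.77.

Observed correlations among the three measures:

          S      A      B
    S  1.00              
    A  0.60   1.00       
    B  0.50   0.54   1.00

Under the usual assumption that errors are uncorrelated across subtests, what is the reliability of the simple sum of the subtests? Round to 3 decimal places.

0.925

Var(S+A+B) = 3 + 2·[0.60 + 0.50 + 0.54] = 3 + 3.28 = 6.28.
Because errors are independent across components, Cov(Tᵢ,Tⱼ) = Cov(Xᵢ,Xⱼ); the off-diagonal part of the true-score variance is the same as above.
True-score variance = [0.89 + 0.87 + 0.77] + 3.28 = 2.53 + 3.28 = 5.81.
Reliability = 5.81 / 6.28 = 0.925.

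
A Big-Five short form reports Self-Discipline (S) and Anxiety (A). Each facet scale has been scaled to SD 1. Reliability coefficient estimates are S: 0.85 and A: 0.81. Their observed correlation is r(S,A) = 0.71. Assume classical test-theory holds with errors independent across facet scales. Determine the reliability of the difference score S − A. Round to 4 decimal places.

0.4138

Var(S−A) = 1 + 1 − 2·0.71 = 2 − 1.42 = 0.58.
With uncorrelated errors the cross-covariances are all true-score covariance, so they carry over unchanged; only the diagonal terms shrink to ρᵢσᵢ².
True-score variance = [0.85 + 0.81] − 1.42 = 1.66 − 1.42 = 0.24.
Reliability = 0.24 / 0.58 = 0.4138.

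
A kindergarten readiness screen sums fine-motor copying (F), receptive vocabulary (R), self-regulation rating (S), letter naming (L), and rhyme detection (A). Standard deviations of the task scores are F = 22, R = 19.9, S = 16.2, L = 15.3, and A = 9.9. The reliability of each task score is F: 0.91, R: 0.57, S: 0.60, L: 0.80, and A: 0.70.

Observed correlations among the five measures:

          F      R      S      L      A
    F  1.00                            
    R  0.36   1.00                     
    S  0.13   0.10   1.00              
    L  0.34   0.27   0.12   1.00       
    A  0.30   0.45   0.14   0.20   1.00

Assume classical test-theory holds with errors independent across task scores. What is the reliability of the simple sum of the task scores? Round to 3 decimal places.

Var(F+R+S+L+A) = 22² + 19.9² + 16.2² + 15.3² + 9.9² + 2·[22·19.9·0.36 + 22·16.2·0.13 + 22·15.3·0.34 + 22·9.9·0.30 + 19.9·16.2·0.10 + 19.9·15.3·0.27 + 19.9·9.9·0.45 + 16.2·15.3·0.12 + 16.2·9.9·0.14 + 15.3·9.9·0.20] = 1474.55 + 1338.63 = 2813.18.
Because errors are independent across components, Cov(Tᵢ,Tⱼ) = Cov(Xᵢ,Xⱼ); the off-diagonal part of the true-score variance is the same as above.
True-score variance = [22²·0.91 + 19.9²·0.57 + 16.2²·0.60 + 15.3²·0.80 + 9.9²·0.70] + 1338.63 = 1079.51 + 1338.63 = 2418.14.
Reliability = 2418.14 / 2813.18 = 0.860.

0.860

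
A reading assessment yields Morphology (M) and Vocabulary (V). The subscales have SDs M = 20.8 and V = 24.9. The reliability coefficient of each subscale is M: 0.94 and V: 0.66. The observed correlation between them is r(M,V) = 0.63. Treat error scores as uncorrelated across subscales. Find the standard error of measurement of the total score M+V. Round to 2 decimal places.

15.39

Var(total) = 1052.65 + 652.579 = 1705.23.
True-score variance = 815.888 + 652.579 = 1468.47, so reliability = 0.8612.
Error variance = 1705.23 − 1468.47 = 236.762; SEM = √236.762 = 15.39.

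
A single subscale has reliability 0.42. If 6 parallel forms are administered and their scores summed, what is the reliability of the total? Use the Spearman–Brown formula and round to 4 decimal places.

0.8129

ρ_k = kρ / (1 + (k−1)ρ) = 6·0.42 / (1 + 5·0.42) = 2.520 / 3.100 = 0.8129.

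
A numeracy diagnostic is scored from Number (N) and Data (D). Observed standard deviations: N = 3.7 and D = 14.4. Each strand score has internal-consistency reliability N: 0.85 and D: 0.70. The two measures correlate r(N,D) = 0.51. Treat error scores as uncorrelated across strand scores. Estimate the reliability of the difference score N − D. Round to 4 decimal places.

Var(N−D) = 3.7² + 14.4² − 2·3.7·14.4·0.51 = 221.05 − 54.3456 = 166.704.
Because errors are independent across components, Cov(Tᵢ,Tⱼ) = Cov(Xᵢ,Xⱼ); the off-diagonal part of the true-score variance is the same as above.
True-score variance = [3.7²·0.85 + 14.4²·0.70] − 54.3456 = 156.788 − 54.3456 = 102.443.
Reliability = 102.443 / 166.704 = 0.6145.

0.6145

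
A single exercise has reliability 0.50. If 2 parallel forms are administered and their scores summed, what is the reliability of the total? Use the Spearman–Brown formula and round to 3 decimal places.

0.667

ρ_k = kρ / (1 + (k−1)ρ) = 2·0.50 / (1 + 1·0.50) = 1.000 / 1.500 = 0.667.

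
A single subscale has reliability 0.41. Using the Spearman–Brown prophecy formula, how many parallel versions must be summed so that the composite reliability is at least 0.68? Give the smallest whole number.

4

k ≥ ρ*(1−ρ₁)/(ρ₁(1−ρ*)) = 0.68·0.59 / (0.41·0.32) = 3.058.
Smallest integer k = 4.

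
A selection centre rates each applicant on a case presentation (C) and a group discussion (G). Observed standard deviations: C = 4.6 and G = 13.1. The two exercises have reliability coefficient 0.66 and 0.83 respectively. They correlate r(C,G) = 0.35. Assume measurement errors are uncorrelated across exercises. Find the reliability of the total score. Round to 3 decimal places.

Var(C+G) = 4.6² + 13.1² + 2·[4.6·13.1·0.35] = 192.77 + 42.182 = 234.952.
Under uncorrelated errors the observed covariances equal the true-score covariances, so only the own-variance terms attenuate.
True-score variance = [4.6²·0.66 + 13.1²·0.83] + 42.182 = 156.402 + 42.182 = 198.584.
Reliability = 198.584 / 234.952 = 0.845.

0.845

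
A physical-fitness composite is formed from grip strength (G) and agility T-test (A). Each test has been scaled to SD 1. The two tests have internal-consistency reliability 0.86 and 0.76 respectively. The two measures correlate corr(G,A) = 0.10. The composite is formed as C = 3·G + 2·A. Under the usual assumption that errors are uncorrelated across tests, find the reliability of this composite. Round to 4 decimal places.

0.8437

Var(C) = 3² + 2² + 2·[6·0.10] = 13 + 1.2 = 14.2.
With uncorrelated errors the cross-covariances are all true-score covariance, so they carry over unchanged; only the diagonal terms shrink to ρᵢσᵢ².
True-score variance = [3²·0.86 + 2²·0.76] + 1.2 = 10.78 + 1.2 = 11.98.
Reliability = 11.98 / 14.2 = 0.8437.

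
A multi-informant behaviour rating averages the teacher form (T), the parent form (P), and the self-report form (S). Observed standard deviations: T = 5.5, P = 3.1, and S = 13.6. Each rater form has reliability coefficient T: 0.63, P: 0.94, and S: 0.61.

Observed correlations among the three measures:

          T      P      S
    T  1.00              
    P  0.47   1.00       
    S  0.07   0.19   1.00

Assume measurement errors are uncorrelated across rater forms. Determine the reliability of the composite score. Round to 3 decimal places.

Var(T+P+S) = 5.5² + 3.1² + 13.6² + 2·[5.5·3.1·0.47 + 5.5·13.6·0.07 + 3.1·13.6·0.19] = 224.82 + 42.5198 = 267.34.
With uncorrelated errors the cross-covariances are all true-score covariance, so they carry over unchanged; only the diagonal terms shrink to ρᵢσᵢ².
True-score variance = [5.5²·0.63 + 3.1²·0.94 + 13.6²·0.61] + 42.5198 = 140.916 + 42.5198 = 183.436.
Reliability = 183.436 / 267.34 = 0.686.

0.686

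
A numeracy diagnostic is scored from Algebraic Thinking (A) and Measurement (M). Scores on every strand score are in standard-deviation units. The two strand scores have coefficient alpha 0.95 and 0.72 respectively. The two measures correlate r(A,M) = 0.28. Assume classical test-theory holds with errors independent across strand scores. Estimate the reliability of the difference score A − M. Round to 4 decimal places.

Var(A−M) = 1 + 1 − 2·0.28 = 2 − 0.56 = 1.44.
With uncorrelated errors the cross-covariances are all true-score covariance, so they carry over unchanged; only the diagonal terms shrink to ρᵢσᵢ².
True-score variance = [0.95 + 0.72] − 0.56 = 1.67 − 0.56 = 1.11.
Reliability = 1.11 / 1.44 = 0.7708.

0.7708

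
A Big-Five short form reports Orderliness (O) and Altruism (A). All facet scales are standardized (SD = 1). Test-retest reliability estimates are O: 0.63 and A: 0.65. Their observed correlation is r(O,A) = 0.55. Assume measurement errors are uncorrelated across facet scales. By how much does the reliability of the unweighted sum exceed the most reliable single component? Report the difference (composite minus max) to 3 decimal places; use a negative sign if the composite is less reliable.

0.118

Var(sum) = 2 + 1.1 = 3.1; true-score variance = 1.28 + 1.1 = 2.38; composite reliability = 0.7677.
Max component reliability = 0.6500.
Difference = 0.7677 − 0.6500 = 0.118.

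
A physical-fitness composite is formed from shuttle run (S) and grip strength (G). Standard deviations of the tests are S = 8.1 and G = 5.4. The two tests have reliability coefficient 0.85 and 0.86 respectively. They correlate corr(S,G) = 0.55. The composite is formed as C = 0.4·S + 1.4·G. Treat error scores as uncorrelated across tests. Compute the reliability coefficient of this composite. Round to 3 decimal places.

Var(C) = 0.4²·8.1² + 1.4²·5.4² + 2·[0.56·8.1·5.4·0.55] = 67.6512 + 26.9438 = 94.595.
With uncorrelated errors the cross-covariances are all true-score covariance, so they carry over unchanged; only the diagonal terms shrink to ρᵢσᵢ².
True-score variance = [0.4²·8.1²·0.85 + 1.4²·5.4²·0.86] + 26.9438 = 58.0751 + 26.9438 = 85.0189.
Reliability = 85.0189 / 94.595 = 0.899.

0.899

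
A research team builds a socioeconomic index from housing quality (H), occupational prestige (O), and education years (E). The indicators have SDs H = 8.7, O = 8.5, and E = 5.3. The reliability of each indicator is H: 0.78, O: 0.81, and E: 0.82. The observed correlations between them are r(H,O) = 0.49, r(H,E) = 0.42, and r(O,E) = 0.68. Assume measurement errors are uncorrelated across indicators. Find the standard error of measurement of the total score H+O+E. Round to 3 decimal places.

5.953

Var(total) = 176.03 + 172.471 = 348.501.
True-score variance = 140.594 + 172.471 = 313.066, so reliability = 0.8983.
Error variance = 348.501 − 313.066 = 35.4355; SEM = √35.4355 = 5.953.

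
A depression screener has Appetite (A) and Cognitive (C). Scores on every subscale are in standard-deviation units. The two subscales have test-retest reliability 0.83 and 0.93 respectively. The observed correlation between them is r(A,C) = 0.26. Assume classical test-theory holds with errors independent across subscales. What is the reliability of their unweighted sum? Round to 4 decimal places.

0.9048

Var(A+C) = 2 + 2·[0.26] = 2 + 0.52 = 2.52.
Because errors are independent across components, Cov(Tᵢ,Tⱼ) = Cov(Xᵢ,Xⱼ); the off-diagonal part of the true-score variance is the same as above.
True-score variance = [0.83 + 0.93] + 0.52 = 1.76 + 0.52 = 2.28.
Reliability = 2.28 / 2.52 = 0.9048.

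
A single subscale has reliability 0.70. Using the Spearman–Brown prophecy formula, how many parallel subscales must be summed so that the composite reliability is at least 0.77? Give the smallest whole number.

2

k ≥ ρ*(1−ρ₁)/(ρ₁(1−ρ*)) = 0.77·0.30 / (0.70·0.23) = 1.435.
Smallest integer k = 2.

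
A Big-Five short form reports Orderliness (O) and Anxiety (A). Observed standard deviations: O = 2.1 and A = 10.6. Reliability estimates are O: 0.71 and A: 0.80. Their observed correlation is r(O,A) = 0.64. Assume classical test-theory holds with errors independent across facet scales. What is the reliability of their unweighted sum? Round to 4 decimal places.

0.8365

Var(O+A) = 2.1² + 10.6² + 2·[2.1·10.6·0.64] = 116.77 + 28.4928 = 145.263.
With uncorrelated errors the cross-covariances are all true-score covariance, so they carry over unchanged; only the diagonal terms shrink to ρᵢσᵢ².
True-score variance = [2.1²·0.71 + 10.6²·0.80] + 28.4928 = 93.0191 + 28.4928 = 121.512.
Reliability = 121.512 / 145.263 = 0.8365.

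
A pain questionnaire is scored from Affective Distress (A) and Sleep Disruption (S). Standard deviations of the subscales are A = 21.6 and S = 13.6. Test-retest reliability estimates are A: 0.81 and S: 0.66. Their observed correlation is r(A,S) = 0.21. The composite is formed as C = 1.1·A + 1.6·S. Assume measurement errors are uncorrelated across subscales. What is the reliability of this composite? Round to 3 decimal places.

0.786

Var(C) = 1.1²·21.6² + 1.6²·13.6² + 2·[1.76·21.6·13.6·0.21] = 1038.04 + 217.147 = 1255.18.
Because errors are independent across components, Cov(Tᵢ,Tⱼ) = Cov(Xᵢ,Xⱼ); the off-diagonal part of the true-score variance is the same as above.
True-score variance = [1.1²·21.6²·0.81 + 1.6²·13.6²·0.66] + 217.147 = 769.784 + 217.147 = 986.931.
Reliability = 986.931 / 1255.18 = 0.786.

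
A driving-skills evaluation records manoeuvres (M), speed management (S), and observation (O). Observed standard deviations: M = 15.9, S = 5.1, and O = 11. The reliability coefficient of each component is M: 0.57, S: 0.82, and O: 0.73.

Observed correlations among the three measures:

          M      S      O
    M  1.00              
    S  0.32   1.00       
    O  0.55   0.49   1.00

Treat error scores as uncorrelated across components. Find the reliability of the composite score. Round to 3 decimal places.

0.791

Var(M+S+O) = 15.9² + 5.1² + 11² + 2·[15.9·5.1·0.32 + 15.9·11·0.55 + 5.1·11·0.49] = 399.82 + 299.266 = 699.086.
Because errors are independent across components, Cov(Tᵢ,Tⱼ) = Cov(Xᵢ,Xⱼ); the off-diagonal part of the true-score variance is the same as above.
True-score variance = [15.9²·0.57 + 5.1²·0.82 + 11²·0.73] + 299.266 = 253.76 + 299.266 = 553.025.
Reliability = 553.025 / 699.086 = 0.791.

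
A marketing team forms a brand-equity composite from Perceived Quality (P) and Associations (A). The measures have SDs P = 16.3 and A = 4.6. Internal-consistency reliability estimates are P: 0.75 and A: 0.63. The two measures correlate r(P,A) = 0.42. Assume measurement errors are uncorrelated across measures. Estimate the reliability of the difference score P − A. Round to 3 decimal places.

0.668

Var(P−A) = 16.3² + 4.6² − 2·16.3·4.6·0.42 = 286.85 − 62.9832 = 223.867.
With uncorrelated errors the cross-covariances are all true-score covariance, so they carry over unchanged; only the diagonal terms shrink to ρᵢσᵢ².
True-score variance = [16.3²·0.75 + 4.6²·0.63] − 62.9832 = 212.598 − 62.9832 = 149.615.
Reliability = 149.615 / 223.867 = 0.668.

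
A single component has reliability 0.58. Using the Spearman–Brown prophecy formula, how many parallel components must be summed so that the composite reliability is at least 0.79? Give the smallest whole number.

3

k ≥ ρ*(1−ρ₁)/(ρ₁(1−ρ*)) = 0.79·0.42 / (0.58·0.21) = 2.724.
Smallest integer k = 3.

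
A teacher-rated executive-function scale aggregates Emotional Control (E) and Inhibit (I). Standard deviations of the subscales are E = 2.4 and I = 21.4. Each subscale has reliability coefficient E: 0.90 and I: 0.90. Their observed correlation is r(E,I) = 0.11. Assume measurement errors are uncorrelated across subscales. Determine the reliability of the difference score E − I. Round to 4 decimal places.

Var(E−I) = 2.4² + 21.4² − 2·2.4·21.4·0.11 = 463.72 − 11.2992 = 452.421.
With uncorrelated errors the cross-covariances are all true-score covariance, so they carry over unchanged; only the diagonal terms shrink to ρᵢσᵢ².
True-score variance = [2.4²·0.90 + 21.4²·0.90] − 11.2992 = 417.348 − 11.2992 = 406.049.
Reliability = 406.049 / 452.421 = 0.8975.

0.8975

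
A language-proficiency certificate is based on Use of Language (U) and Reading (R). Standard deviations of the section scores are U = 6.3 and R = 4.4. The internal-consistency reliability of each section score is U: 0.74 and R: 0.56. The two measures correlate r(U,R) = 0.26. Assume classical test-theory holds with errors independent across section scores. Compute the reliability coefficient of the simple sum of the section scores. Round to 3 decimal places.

0.744

Var(U+R) = 6.3² + 4.4² + 2·[6.3·4.4·0.26] = 59.05 + 14.4144 = 73.4644.
Because errors are independent across components, Cov(Tᵢ,Tⱼ) = Cov(Xᵢ,Xⱼ); the off-diagonal part of the true-score variance is the same as above.
True-score variance = [6.3²·0.74 + 4.4²·0.56] + 14.4144 = 40.2122 + 14.4144 = 54.6266.
Reliability = 54.6266 / 73.4644 = 0.744.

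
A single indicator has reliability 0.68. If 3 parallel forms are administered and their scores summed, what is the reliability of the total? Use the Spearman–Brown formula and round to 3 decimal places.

0.864

ρ_k = kρ / (1 + (k−1)ρ) = 3·0.68 / (1 + 2·0.68) = 2.040 / 2.360 = 0.864.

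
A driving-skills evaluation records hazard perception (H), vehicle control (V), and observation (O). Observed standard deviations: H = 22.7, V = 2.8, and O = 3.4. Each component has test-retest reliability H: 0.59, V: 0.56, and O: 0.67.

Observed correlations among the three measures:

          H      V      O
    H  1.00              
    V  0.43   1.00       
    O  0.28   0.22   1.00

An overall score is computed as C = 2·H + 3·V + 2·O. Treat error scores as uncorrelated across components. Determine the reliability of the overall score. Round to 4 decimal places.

Var(C) = 2²·22.7² + 3²·2.8² + 2²·3.4² + 2·[6·22.7·2.8·0.43 + 4·22.7·3.4·0.28 + 6·2.8·3.4·0.22] = 2177.96 + 525.986 = 2703.95.
Under uncorrelated errors the observed covariances equal the true-score covariances, so only the own-variance terms attenuate.
True-score variance = [2²·22.7²·0.59 + 3²·2.8²·0.56 + 2²·3.4²·0.67] + 525.986 = 1286.58 + 525.986 = 1812.56.
Reliability = 1812.56 / 2703.95 = 0.6703.

0.6703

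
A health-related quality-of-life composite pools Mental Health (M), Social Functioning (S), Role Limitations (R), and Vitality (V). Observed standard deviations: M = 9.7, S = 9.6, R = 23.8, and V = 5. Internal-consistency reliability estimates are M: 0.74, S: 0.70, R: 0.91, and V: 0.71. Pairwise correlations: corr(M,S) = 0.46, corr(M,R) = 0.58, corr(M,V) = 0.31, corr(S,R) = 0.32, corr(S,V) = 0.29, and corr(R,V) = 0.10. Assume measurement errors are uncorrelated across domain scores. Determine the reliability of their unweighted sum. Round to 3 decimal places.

Var(M+S+R+V) = 9.7² + 9.6² + 23.8² + 5² + 2·[9.7·9.6·0.46 + 9.7·23.8·0.58 + 9.7·5·0.31 + 9.6·23.8·0.32 + 9.6·5·0.29 + 23.8·5·0.10] = 777.69 + 581.405 = 1359.1.
Under uncorrelated errors the observed covariances equal the true-score covariances, so only the own-variance terms attenuate.
True-score variance = [9.7²·0.74 + 9.6²·0.70 + 23.8²·0.91 + 5²·0.71] + 581.405 = 667.349 + 581.405 = 1248.75.
Reliability = 1248.75 / 1359.1 = 0.919.

0.919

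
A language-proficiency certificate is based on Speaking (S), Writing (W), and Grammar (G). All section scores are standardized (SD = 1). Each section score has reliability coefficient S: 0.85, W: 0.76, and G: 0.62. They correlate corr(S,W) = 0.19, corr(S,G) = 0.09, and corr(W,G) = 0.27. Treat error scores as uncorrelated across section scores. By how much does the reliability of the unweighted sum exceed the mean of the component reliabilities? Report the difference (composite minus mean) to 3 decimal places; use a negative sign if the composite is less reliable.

0.069

Var(sum) = 3 + 1.1 = 4.1; true-score variance = 2.23 + 1.1 = 3.33; composite reliability = 0.8122.
Mean component reliability = 0.7433.
Difference = 0.8122 − 0.7433 = 0.069.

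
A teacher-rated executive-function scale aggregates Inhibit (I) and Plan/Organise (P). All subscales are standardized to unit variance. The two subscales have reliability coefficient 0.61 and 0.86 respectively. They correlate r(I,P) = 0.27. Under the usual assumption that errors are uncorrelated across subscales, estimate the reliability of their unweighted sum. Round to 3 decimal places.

0.791

Var(I+P) = 2 + 2·[0.27] = 2 + 0.54 = 2.54.
With uncorrelated errors the cross-covariances are all true-score covariance, so they carry over unchanged; only the diagonal terms shrink to ρᵢσᵢ².
True-score variance = [0.61 + 0.86] + 0.54 = 1.47 + 0.54 = 2.01.
Reliability = 2.01 / 2.54 = 0.791.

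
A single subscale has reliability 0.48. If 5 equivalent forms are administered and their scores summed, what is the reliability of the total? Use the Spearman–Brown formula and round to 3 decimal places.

ρ_k = kρ / (1 + (k−1)ρ) = 5·0.48 / (1 + 4·0.48) = 2.400 / 2.920 = 0.822.

0.822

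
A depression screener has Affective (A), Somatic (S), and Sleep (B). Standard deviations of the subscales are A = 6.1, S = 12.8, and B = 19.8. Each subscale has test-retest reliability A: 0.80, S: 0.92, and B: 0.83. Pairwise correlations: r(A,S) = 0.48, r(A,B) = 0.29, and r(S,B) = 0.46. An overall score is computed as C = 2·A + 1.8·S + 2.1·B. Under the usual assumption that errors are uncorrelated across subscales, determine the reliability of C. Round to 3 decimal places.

Var(C) = 2²·6.1² + 1.8²·12.8² + 2.1²·19.8² + 2·[3.6·6.1·12.8·0.48 + 4.2·6.1·19.8·0.29 + 3.78·12.8·19.8·0.46] = 2408.58 + 1445.43 = 3854.01.
Under uncorrelated errors the observed covariances equal the true-score covariances, so only the own-variance terms attenuate.
True-score variance = [2²·6.1²·0.80 + 1.8²·12.8²·0.92 + 2.1²·19.8²·0.83] + 1445.43 = 2042.43 + 1445.43 = 3487.86.
Reliability = 3487.86 / 3854.01 = 0.905.

0.905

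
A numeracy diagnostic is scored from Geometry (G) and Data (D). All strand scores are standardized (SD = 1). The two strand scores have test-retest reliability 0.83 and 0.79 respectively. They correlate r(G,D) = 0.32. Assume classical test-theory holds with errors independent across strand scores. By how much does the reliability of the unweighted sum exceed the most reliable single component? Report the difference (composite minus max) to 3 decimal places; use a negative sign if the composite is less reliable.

0.026

Var(sum) = 2 + 0.64 = 2.64; true-score variance = 1.62 + 0.64 = 2.26; composite reliability = 0.8561.
Max component reliability = 0.8300.
Difference = 0.8561 − 0.8300 = 0.026.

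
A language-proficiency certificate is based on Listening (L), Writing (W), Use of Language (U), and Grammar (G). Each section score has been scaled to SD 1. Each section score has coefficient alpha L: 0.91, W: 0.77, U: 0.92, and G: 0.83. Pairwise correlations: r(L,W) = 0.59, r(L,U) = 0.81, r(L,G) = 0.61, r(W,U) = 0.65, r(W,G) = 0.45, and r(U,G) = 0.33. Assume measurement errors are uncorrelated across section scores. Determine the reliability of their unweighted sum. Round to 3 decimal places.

Var(L+W+U+G) = 4 + 2·[0.59 + 0.81 + 0.61 + 0.65 + 0.45 + 0.33] = 4 + 6.88 = 10.88.
With uncorrelated errors the cross-covariances are all true-score covariance, so they carry over unchanged; only the diagonal terms shrink to ρᵢσᵢ².
True-score variance = [0.91 + 0.77 + 0.92 + 0.83] + 6.88 = 3.43 + 6.88 = 10.31.
Reliability = 10.31 / 10.88 = 0.948.

0.948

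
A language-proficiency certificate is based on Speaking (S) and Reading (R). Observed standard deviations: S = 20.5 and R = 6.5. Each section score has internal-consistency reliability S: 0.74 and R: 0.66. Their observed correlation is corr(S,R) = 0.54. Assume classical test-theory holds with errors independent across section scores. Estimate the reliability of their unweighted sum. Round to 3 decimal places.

Var(S+R) = 20.5² + 6.5² + 2·[20.5·6.5·0.54] = 462.5 + 143.91 = 606.41.
Under uncorrelated errors the observed covariances equal the true-score covariances, so only the own-variance terms attenuate.
True-score variance = [20.5²·0.74 + 6.5²·0.66] + 143.91 = 338.87 + 143.91 = 482.78.
Reliability = 482.78 / 606.41 = 0.796.

0.796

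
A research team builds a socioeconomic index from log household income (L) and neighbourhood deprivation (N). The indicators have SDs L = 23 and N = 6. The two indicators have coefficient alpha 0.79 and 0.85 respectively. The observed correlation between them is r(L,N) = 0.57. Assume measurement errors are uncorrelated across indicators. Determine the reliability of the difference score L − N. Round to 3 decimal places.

Var(L−N) = 23² + 6² − 2·23·6·0.57 = 565 − 157.32 = 407.68.
Under uncorrelated errors the observed covariances equal the true-score covariances, so only the own-variance terms attenuate.
True-score variance = [23²·0.79 + 6²·0.85] − 157.32 = 448.51 − 157.32 = 291.19.
Reliability = 291.19 / 407.68 = 0.714.

0.714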